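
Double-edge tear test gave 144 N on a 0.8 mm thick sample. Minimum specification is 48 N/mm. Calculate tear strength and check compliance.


Tear strength = 144 / 0.8 = 180.0 N/mm
Required minimum = 48 N/mm
Compliant: Yes


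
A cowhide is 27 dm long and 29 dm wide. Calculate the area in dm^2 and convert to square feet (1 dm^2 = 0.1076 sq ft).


Area = 27 x 29 = 783 dm^2
Conversion: 783 x 0.1076 = 84.25 sq ft


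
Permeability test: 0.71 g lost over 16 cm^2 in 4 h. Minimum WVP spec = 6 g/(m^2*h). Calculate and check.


WVP = 0.71 / (16 x 4) x 10000 = 110.94 g/(m^2*h)
Minimum: 6 g/(m^2*h)
Meets spec: Yes


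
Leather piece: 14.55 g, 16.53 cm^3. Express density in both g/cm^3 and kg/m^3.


0.880 g/cm^3
880 kg/m^3


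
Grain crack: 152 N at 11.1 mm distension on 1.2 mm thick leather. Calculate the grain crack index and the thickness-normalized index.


Crack index = 13.7 N/mm
Normalized index = 11.4 N/mm per mm


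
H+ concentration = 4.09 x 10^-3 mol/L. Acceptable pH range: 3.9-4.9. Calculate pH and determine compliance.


pH = -log10(4.09 x 10^-3) = 2.39
Range: 3.9 to 4.9
Compliant: No


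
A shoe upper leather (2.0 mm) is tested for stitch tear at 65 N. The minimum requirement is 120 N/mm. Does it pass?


STS = 32.5 N/mm
Passes: No


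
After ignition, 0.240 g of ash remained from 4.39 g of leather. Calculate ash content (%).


Ash% = 0.240 / 4.39 x 100
Ash% = 5.47%


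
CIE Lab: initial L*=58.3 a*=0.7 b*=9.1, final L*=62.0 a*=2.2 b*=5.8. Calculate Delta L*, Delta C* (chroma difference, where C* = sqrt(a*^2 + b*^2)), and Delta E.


Delta L* = 3.7
Delta C* = -2.92
Delta E = 5.18

Delta L* = 62.0 - 58.3 = 3.7
C1* = sqrt((0.7)^2 + (9.1)^2) = 9.127
C2* = sqrt((2.2)^2 + (5.8)^2) = 6.203
Delta C* = 6.203 - 9.127 = -2.92
Delta E = sqrt((3.7)^2 + (1.5)^2 + (-3.3)^2) = 5.18


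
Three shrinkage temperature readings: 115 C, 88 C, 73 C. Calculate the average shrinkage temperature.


92.0 C

Average = (115 + 88 + 73) / 3
Average = 276 / 3 = 92.0 C


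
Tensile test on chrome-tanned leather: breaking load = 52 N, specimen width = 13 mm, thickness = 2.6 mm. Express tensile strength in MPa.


1.54 MPa

Cross-section = 13 x 2.6 = 33.8 mm^2
TS = 52 / 33.8 = 1.54 MPa
(1 N/mm^2 = 1 MPa)


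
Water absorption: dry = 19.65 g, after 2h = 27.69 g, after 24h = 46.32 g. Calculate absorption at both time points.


WA (2h) = (27.69 - 19.65) / 19.65 x 100 = 40.9%
WA (24h) = (46.32 - 19.65) / 19.65 x 100 = 135.7%


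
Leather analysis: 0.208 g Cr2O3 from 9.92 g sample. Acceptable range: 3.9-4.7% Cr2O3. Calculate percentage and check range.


Cr2O3% = 0.208 / 9.92 x 100 = 2.10%
Acceptable range: 3.9 to 4.7%
Within range: No


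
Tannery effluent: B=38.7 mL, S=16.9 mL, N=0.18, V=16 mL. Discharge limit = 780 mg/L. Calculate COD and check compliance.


COD = (38.7 - 16.9) x 0.18 x 8000 / 16 = 1962.0 mg/L
Limit: 780 mg/L
Compliant: No


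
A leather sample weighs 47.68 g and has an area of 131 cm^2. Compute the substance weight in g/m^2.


3639.7 g/m^2

Substance weight = mass / area x 10000
SW = 47.68 / 131 x 10000
SW = 3639.7 g/m^2


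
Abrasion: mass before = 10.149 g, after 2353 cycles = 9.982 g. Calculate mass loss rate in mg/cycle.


Mass loss = 10.149 - 9.982 = 0.167 g
Rate = 0.167 / 2353 x 1000 = 0.071 mg/cycle


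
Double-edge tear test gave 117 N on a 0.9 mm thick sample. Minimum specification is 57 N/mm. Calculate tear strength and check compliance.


Tear strength = 117 / 0.9 = 130.0 N/mm
Required minimum = 57 N/mm
Compliant: Yes


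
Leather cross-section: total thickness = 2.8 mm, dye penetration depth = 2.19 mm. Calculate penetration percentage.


Penetration% = 2.19 / 2.8 x 100
Penetration = 78.2%


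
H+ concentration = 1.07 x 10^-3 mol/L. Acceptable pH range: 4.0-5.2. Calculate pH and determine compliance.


pH = 2.97
Compliant: No

pH = -log10(1.07 x 10^-3) = 2.97
Range: 4.0 to 5.2
Compliant: No


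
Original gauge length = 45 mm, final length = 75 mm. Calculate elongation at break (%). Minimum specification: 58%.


Extension = 75 - 45 = 30 mm
Elongation = 30 / 45 x 100 = 66.7%
Minimum required: 58%
Meets specification: Yes


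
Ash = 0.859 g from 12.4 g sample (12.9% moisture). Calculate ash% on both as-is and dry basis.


As-is ash% = 0.859 / 12.4 x 100 = 6.93%
Dry mass = 12.4 x (100 - 12.9) / 100 = 10.8004 g
Dry-basis ash% = 0.859 / 10.8004 x 100 = 7.95%


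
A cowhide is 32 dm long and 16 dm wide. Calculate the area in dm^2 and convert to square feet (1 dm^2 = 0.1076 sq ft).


512 dm^2
55.09 sq ft


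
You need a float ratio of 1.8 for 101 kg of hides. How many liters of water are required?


Water = hide weight x target ratio
Water = 101 x 1.8 = 181.8 L


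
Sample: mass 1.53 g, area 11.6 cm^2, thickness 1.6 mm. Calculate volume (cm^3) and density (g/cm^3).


Volume = 1.856 cm^3
Density = 0.824 g/cm^3

Thickness in cm = 1.6 / 10 = 0.16 cm
Volume = 11.6 x 0.16 = 1.856 cm^3
Density = 1.53 / 1.856 = 0.824 g/cm^3


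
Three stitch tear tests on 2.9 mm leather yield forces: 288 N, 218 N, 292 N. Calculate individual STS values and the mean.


STS1 = 288 / 2.9 = 99.3 N/mm
STS2 = 218 / 2.9 = 75.2 N/mm
STS3 = 292 / 2.9 = 100.7 N/mm
Mean = (99.3 + 75.2 + 100.7) / 3 = 91.7 N/mm


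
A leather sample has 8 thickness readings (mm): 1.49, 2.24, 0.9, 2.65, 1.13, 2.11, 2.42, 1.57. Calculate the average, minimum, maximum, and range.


Average = 1.81 mm
Min = 0.9 mm
Max = 2.65 mm
Range = 1.75 mm

Sum = 14.51
Average = 14.51 / 8 = 1.81 mm
Minimum = 0.9 mm
Maximum = 2.65 mm
Range = 2.65 - 0.9 = 1.75 mm


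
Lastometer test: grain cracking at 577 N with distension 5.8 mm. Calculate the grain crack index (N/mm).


Grain crack index = force / distension
Index = 577 / 5.8 = 99.5 N/mm


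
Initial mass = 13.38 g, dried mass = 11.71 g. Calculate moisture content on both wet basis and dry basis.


Wet basis = 12.5%
Dry basis = 14.3%


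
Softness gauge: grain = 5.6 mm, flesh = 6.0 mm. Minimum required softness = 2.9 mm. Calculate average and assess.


Average = (5.6 + 6.0) / 2 = 5.80 mm
Minimum = 2.9 mm
Meets requirement: Yes


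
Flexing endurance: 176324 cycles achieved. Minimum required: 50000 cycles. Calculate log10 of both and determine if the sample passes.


Achieved: log10 = 5.25
Required: log10 = 4.70
Passes: Yes


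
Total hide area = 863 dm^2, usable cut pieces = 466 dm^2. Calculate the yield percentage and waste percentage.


Yield = 54.0%
Waste = 46.0%

Yield = 466 / 863 x 100 = 54.0%
Waste = 863 - 466 = 397 dm^2
Waste% = 100 - 54.0 = 46.0%


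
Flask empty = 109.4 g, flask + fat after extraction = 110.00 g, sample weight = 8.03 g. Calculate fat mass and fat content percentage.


Fat mass = 110.00 - 109.4 = 0.60 g
Fat% = 0.60 / 8.03 x 100 = 7.5%


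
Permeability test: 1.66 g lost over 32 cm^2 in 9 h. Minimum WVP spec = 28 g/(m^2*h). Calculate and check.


WVP = 57.64 g/(m^2*h)
Meets specification: Yes


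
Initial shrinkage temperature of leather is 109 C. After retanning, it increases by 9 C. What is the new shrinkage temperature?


New Ts = 109 + 9 = 118 C


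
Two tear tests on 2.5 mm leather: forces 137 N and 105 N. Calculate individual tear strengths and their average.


Tear 1 = 137 / 2.5 = 54.8 N/mm
Tear 2 = 105 / 2.5 = 42.0 N/mm
Average = (54.8 + 42.0) / 2 = 48.4 N/mm


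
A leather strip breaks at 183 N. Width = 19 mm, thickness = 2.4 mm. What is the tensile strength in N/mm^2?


Cross-sectional area = 19 x 2.4 = 45.6 mm^2
Tensile strength = 183 / 45.6 = 4.01 N/mm^2


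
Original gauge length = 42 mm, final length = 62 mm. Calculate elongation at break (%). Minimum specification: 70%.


Extension = 62 - 42 = 20 mm
Elongation = 20 / 42 x 100 = 47.6%
Minimum required: 70%
Meets specification: No


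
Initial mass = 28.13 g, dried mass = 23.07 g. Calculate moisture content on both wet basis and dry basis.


Wet basis = 18.0%
Dry basis = 21.9%

Moisture lost = 28.13 - 23.07 = 5.06 g
Wet basis MC = 5.06 / 28.13 x 100 = 18.0%
Dry basis MC = 5.06 / 23.07 x 100 = 21.9%


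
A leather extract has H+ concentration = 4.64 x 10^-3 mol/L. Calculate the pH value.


pH = 2.33

pH = -log10[H+]
pH = -log10(4.64 x 10^-3) = 2.33


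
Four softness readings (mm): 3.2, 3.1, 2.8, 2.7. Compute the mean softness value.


Sum = 3.2 + 3.1 + 2.8 + 2.7
Mean = 11.8 / 4 = 2.95 mm


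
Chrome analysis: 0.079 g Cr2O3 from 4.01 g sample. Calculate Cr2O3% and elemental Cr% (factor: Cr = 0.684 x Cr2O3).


Cr2O3 = 1.97%
Cr = 1.35%

Cr2O3% = 0.079 / 4.01 x 100 = 1.97%
Cr% = 1.97 x 0.684 = 1.35%


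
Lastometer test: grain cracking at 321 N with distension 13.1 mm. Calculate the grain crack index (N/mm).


24.5 N/mm

Grain crack index = force / distension
Index = 321 / 13.1 = 24.5 N/mm


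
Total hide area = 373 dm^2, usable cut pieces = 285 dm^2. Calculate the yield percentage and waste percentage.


Yield = 76.4%
Waste = 23.6%


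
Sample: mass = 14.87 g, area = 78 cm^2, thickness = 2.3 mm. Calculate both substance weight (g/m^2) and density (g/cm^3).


SW = 14.87 / 78 x 10000 = 1906.4 g/m^2
Volume = 78 x 2.3 / 10 = 17.94 cm^3
Density = 14.87 / 17.94 = 0.829 g/cm^3


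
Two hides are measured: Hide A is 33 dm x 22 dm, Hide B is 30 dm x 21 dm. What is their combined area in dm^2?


1356 dm^2


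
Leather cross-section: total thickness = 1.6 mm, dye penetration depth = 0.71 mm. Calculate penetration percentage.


Penetration% = 0.71 / 1.6 x 100
Penetration = 44.4%


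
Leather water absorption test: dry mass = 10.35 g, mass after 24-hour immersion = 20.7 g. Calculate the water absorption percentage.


Water absorbed = 20.7 - 10.35 = 10.35 g
WA% = 10.35 / 10.35 x 100 = 100.0%


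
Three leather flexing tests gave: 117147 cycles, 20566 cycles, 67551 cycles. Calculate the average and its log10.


Average = (117147 + 20566 + 67551) / 3 = 68421 cycles
log10(68421) = 4.84


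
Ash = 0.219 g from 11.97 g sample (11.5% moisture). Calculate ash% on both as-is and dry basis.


As-is ash = 1.83%
Dry-basis ash = 2.07%


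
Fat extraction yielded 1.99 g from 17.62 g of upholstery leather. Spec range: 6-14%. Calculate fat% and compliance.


Fat content = 11.3%
Compliant: Yes

Fat% = 1.99 / 17.62 x 100 = 11.3%
Spec range: 6-14%
Compliant: Yes


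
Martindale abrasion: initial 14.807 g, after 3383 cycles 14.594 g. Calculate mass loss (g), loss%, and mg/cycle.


Loss = 14.807 - 14.594 = 0.213 g
Loss% = 0.213 / 14.807 x 100 = 1.44%
Rate = 0.213 / 3383 x 1000 = 0.063 mg/cycle


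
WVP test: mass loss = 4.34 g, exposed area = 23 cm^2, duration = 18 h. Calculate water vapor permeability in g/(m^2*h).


WVP = mass_loss / (area x time) x 10000
WVP = 4.34 / (23 x 18) x 10000
WVP = 4.34 / 414 x 10000 = 104.83 g/(m^2*h)


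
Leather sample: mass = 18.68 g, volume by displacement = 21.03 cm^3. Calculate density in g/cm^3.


0.888 g/cm^3

Density = mass / volume
Density = 18.68 / 21.03 = 0.888 g/cm^3


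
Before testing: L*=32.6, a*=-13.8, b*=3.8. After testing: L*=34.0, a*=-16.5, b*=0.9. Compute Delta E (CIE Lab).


Delta E = 4.20

dL = 34.0 - 32.6 = 1.4
da = -16.5 - (-13.8) = -2.7
db = 0.9 - 3.8 = -2.9
dE = sqrt((1.4)^2 + (-2.7)^2 + (-2.9)^2) = 4.20


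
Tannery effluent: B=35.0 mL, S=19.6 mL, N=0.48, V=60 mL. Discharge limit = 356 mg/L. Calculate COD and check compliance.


COD = (35.0 - 19.6) x 0.48 x 8000 / 60 = 985.6 mg/L
Limit: 356 mg/L
Compliant: No


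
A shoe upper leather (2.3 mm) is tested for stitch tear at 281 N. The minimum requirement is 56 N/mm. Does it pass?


STS = 281 / 2.3 = 122.2 N/mm
Minimum required: 56 N/mm
Passes: Yes


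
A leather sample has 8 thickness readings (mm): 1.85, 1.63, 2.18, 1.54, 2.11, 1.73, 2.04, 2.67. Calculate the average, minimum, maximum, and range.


Average = 1.97 mm
Min = 1.54 mm
Max = 2.67 mm
Range = 1.13 mm

Sum = 15.75
Average = 15.75 / 8 = 1.97 mm
Minimum = 1.54 mm
Maximum = 2.67 mm
Range = 2.67 - 1.54 = 1.13 mm


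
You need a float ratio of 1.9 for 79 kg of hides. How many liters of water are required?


150.1 L

Water = hide weight x target ratio
Water = 79 x 1.9 = 150.1 L


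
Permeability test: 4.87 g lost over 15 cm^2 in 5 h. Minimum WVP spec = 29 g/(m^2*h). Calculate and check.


WVP = 649.33 g/(m^2*h)
Meets specification: Yes

WVP = 4.87 / (15 x 5) x 10000 = 649.33 g/(m^2*h)
Minimum: 29 g/(m^2*h)
Meets spec: Yes


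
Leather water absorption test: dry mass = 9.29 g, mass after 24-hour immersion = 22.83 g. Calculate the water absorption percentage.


Water absorbed = 22.83 - 9.29 = 13.54 g
WA% = 13.54 / 9.29 x 100 = 145.7%


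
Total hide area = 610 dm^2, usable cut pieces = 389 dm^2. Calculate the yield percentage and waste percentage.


Yield = 389 / 610 x 100 = 63.8%
Waste = 610 - 389 = 221 dm^2
Waste% = 100 - 63.8 = 36.2%


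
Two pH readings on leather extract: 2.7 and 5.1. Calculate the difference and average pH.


Difference = 2.4
Average pH = 3.90


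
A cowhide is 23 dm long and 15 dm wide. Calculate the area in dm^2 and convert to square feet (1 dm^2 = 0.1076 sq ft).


345 dm^2
37.12 sq ft


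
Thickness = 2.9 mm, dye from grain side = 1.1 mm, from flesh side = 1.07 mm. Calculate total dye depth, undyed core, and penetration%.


Total dyed = 2.17 mm
Undyed core = 0.73 mm
Penetration = 74.8%

Total dyed = 1.1 + 1.07 = 2.17 mm
Undyed core = 2.9 - 2.17 = 0.73 mm
Penetration = 2.17 / 2.9 x 100 = 74.8%


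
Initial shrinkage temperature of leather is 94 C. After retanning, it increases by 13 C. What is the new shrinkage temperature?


New Ts = 94 + 13 = 107 C


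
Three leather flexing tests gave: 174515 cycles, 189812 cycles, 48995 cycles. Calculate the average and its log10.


Average = (174515 + 189812 + 48995) / 3 = 137774 cycles
log10(137774) = 5.14


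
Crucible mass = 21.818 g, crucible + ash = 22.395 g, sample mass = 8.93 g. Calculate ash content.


Ash mass = 0.577 g
Ash content = 6.46%


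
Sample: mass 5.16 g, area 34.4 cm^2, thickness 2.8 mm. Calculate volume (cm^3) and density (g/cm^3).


Thickness in cm = 2.8 / 10 = 0.28 cm
Volume = 34.4 x 0.28 = 9.632 cm^3
Density = 5.16 / 9.632 = 0.536 g/cm^3


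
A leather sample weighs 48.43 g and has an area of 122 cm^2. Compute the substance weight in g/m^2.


3969.7 g/m^2


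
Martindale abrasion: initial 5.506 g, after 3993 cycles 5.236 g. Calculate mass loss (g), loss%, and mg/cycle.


Mass loss = 0.270 g
Loss = 4.90%
Rate = 0.068 mg/cycle

Loss = 5.506 - 5.236 = 0.270 g
Loss% = 0.270 / 5.506 x 100 = 4.90%
Rate = 0.270 / 3993 x 1000 = 0.068 mg/cycle


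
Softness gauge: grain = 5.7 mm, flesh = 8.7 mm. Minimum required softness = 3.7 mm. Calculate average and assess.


Average softness = 7.20 mm
Meets requirement: Yes

Average = (5.7 + 8.7) / 2 = 7.20 mm
Minimum = 3.7 mm
Meets requirement: Yes


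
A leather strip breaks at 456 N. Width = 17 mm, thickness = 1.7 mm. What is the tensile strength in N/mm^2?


15.78 N/mm^2


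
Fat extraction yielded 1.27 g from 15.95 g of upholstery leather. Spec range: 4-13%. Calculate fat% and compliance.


Fat% = 1.27 / 15.95 x 100 = 8.0%
Spec range: 4-13%
Compliant: Yes


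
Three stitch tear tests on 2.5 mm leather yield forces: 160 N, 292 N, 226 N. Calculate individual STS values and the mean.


STS1 = 64.0 N/mm
STS2 = 116.8 N/mm
STS3 = 90.4 N/mm
Mean = 90.4 N/mm


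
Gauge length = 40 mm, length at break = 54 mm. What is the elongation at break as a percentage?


35.0%


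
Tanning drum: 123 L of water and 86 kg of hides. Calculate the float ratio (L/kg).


1.4


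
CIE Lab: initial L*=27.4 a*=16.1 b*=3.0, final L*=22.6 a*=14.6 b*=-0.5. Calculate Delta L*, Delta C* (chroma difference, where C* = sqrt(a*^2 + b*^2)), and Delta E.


Delta L* = 22.6 - 27.4 = -4.8
C1* = sqrt((16.1)^2 + (3.0)^2) = 16.377
C2* = sqrt((14.6)^2 + (-0.5)^2) = 14.609
Delta C* = 14.609 - 16.377 = -1.77
Delta E = sqrt((-4.8)^2 + (-1.5)^2 + (-3.5)^2) = 6.13


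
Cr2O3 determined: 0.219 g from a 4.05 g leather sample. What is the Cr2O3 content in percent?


5.41%

Cr2O3% = 0.219 / 4.05 x 100
Cr2O3% = 5.41%


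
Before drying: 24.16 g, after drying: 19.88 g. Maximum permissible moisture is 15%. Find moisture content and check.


MC = (24.16 - 19.88) / 24.16 x 100 = 17.7%
Maximum: 15%
Acceptable: No


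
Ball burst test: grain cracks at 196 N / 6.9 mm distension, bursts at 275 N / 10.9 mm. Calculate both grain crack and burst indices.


Crack index = 28.4 N/mm
Burst index = 25.2 N/mm


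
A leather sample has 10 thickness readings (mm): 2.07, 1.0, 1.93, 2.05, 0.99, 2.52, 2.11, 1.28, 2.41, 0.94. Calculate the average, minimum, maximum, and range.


Sum = 17.30
Average = 17.30 / 10 = 1.73 mm
Minimum = 0.94 mm
Maximum = 2.52 mm
Range = 2.52 - 0.94 = 1.58 mm


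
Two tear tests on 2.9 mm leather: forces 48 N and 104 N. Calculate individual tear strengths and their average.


Tear 1 = 16.6 N/mm
Tear 2 = 35.9 N/mm
Average = 26.3 N/mm

Tear 1 = 48 / 2.9 = 16.6 N/mm
Tear 2 = 104 / 2.9 = 35.9 N/mm
Average = (16.6 + 35.9) / 2 = 26.3 N/mm


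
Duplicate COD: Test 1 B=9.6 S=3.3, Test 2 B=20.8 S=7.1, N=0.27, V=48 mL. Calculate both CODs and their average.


COD1 = 283.5 mg/L
COD2 = 616.5 mg/L
Average = 450.0 mg/L

COD1 = (9.6 - 3.3) x 0.27 x 8000 / 48 = 283.5 mg/L
COD2 = (20.8 - 7.1) x 0.27 x 8000 / 48 = 616.5 mg/L
Average = (283.5 + 616.5) / 2 = 450.0 mg/L


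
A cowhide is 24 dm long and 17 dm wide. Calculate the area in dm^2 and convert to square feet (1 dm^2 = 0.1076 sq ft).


Area = 24 x 17 = 408 dm^2
Conversion: 408 x 0.1076 = 43.90 sq ft


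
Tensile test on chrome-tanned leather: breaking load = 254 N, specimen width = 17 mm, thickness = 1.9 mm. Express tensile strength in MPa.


7.86 MPa


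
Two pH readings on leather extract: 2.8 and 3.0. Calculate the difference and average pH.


Difference = 0.2
Average pH = 2.90

Difference = |2.8 - 3.0| = 0.2
Average = (2.8 + 3.0) / 2 = 2.90


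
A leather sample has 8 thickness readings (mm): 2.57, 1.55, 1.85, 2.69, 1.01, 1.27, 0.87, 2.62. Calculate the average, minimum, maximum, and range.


Sum = 14.43
Average = 14.43 / 8 = 1.80 mm
Minimum = 0.87 mm
Maximum = 2.69 mm
Range = 2.69 - 0.87 = 1.82 mm


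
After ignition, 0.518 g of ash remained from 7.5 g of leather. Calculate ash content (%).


Ash% = 0.518 / 7.5 x 100
Ash% = 6.91%


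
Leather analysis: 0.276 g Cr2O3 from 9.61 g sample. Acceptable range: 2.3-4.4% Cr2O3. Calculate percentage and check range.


Cr2O3% = 0.276 / 9.61 x 100 = 2.87%
Acceptable range: 2.3 to 4.4%
Within range: Yes


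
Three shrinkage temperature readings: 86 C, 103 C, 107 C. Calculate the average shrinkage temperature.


98.7 C

Average = (86 + 103 + 107) / 3
Average = 296 / 3 = 98.7 C


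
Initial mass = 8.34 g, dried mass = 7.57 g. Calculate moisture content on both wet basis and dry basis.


Wet basis = 9.2%
Dry basis = 10.2%

Moisture lost = 8.34 - 7.57 = 0.77 g
Wet basis MC = 0.77 / 8.34 x 100 = 9.2%
Dry basis MC = 0.77 / 7.57 x 100 = 10.2%


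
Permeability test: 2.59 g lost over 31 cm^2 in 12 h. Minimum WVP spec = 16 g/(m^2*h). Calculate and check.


WVP = 69.62 g/(m^2*h)
Meets specification: Yes


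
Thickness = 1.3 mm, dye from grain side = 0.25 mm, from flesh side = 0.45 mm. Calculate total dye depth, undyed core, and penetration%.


Total dyed = 0.70 mm
Undyed core = 0.60 mm
Penetration = 53.8%

Total dyed = 0.25 + 0.45 = 0.70 mm
Undyed core = 1.3 - 0.70 = 0.60 mm
Penetration = 0.70 / 1.3 x 100 = 53.8%


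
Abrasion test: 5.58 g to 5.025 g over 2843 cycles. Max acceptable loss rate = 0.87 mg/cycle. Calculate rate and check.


Rate = 0.195 mg/cycle
Passes: Yes


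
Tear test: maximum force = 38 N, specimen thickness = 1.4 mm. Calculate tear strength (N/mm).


Tear strength = force / thickness
Tear = 38 / 1.4 = 27.1 N/mm


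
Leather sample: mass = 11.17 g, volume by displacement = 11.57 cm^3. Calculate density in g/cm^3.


Density = mass / volume
Density = 11.17 / 11.57 = 0.965 g/cm^3


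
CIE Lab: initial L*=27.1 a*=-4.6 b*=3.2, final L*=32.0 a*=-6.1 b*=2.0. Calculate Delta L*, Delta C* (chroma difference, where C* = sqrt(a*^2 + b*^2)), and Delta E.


Delta L* = 4.9
Delta C* = 0.82
Delta E = 5.26

Delta L* = 32.0 - 27.1 = 4.9
C1* = sqrt((-4.6)^2 + (3.2)^2) = 5.604
C2* = sqrt((-6.1)^2 + (2.0)^2) = 6.420
Delta C* = 6.420 - 5.604 = 0.82
Delta E = sqrt((4.9)^2 + (-1.5)^2 + (-1.2)^2) = 5.26


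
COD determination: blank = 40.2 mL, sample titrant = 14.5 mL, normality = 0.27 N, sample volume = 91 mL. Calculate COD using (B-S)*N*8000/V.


COD = (40.2 - 14.5) x 0.27 x 8000 / 91
COD = 25.7 x 0.27 x 8000 / 91
COD = 610.0 mg/L


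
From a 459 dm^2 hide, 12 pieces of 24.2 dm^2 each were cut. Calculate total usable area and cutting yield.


Total usable = 12 x 24.2 = 290.4 dm^2
Yield = 290.4 / 459 x 100 = 63.3%


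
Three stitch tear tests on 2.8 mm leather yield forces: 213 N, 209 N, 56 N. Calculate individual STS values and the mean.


STS1 = 213 / 2.8 = 76.1 N/mm
STS2 = 209 / 2.8 = 74.6 N/mm
STS3 = 56 / 2.8 = 20.0 N/mm
Mean = (76.1 + 74.6 + 20.0) / 3 = 56.9 N/mm


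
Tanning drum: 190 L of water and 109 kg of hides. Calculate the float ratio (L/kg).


Float ratio = water / hide weight
Ratio = 190 / 109 = 1.7


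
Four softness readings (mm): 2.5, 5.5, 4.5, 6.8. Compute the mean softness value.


4.83 mm


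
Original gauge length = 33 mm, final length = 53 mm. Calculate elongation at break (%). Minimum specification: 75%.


Elongation = 60.6%
Meets spec: No

Extension = 53 - 33 = 20 mm
Elongation = 20 / 33 x 100 = 60.6%
Minimum required: 75%
Meets specification: No


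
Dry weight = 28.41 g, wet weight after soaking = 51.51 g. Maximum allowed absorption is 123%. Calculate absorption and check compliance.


WA = (51.51 - 28.41) / 28.41 x 100 = 81.3%
Maximum allowed: 123%
Compliant: Yes


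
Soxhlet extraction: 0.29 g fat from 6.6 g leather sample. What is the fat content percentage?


Fat content = 0.29 / 6.6 x 100
Fat = 4.4%


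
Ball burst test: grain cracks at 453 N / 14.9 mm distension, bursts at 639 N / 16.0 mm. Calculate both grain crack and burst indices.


Crack index = 453 / 14.9 = 30.4 N/mm
Burst index = 639 / 16.0 = 39.9 N/mm


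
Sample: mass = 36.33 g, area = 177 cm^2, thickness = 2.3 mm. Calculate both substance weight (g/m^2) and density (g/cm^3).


SW = 36.33 / 177 x 10000 = 2052.5 g/m^2
Volume = 177 x 2.3 / 10 = 40.71 cm^3
Density = 36.33 / 40.71 = 0.892 g/cm^3


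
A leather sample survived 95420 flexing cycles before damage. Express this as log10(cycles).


4.98

log10(95420) = 4.98


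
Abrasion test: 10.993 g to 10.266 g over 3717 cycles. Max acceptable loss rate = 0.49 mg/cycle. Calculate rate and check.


Loss = 10.993 - 10.266 = 0.727 g
Rate = 0.727 g / 3717 cycles x 1000 = 0.196 mg/cycle
Max = 0.49 mg/cycle
Passes: Yes


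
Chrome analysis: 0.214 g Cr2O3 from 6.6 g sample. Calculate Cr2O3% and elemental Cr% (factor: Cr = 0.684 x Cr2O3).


Cr2O3% = 0.214 / 6.6 x 100 = 3.24%
Cr% = 3.24 x 0.684 = 2.22%


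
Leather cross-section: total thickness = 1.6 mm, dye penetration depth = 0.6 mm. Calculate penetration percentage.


Penetration% = 0.6 / 1.6 x 100
Penetration = 37.5%


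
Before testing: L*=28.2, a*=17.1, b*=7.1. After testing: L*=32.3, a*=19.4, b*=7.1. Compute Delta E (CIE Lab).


Delta E = 4.70

dL = 32.3 - 28.2 = 4.1
da = 19.4 - 17.1 = 2.3
db = 7.1 - 7.1 = 0.0
dE = sqrt((4.1)^2 + (2.3)^2 + (0.0)^2) = 4.70


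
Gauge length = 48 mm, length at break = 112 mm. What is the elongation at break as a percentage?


133.3%


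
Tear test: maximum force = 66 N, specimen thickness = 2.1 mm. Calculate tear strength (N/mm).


Tear strength = force / thickness
Tear = 66 / 2.1 = 31.4 N/mm


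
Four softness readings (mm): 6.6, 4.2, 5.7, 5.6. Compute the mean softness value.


Sum = 6.6 + 4.2 + 5.7 + 5.6
Mean = 22.1 / 4 = 5.53 mm


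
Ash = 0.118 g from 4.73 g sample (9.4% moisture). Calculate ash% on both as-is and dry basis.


As-is ash = 2.49%
Dry-basis ash = 2.75%

As-is ash% = 0.118 / 4.73 x 100 = 2.49%
Dry mass = 4.73 x (100 - 9.4) / 100 = 4.28538 g
Dry-basis ash% = 0.118 / 4.28538 x 100 = 2.75%


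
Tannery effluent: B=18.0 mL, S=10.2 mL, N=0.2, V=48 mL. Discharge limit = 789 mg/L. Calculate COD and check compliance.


COD = 260.0 mg/L
Compliant: Yes


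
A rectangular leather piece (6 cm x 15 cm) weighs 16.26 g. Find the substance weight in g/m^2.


1806.7 g/m^2


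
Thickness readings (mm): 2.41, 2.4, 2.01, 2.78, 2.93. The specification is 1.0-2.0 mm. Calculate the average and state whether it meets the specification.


Sum = 12.53
Average = 12.53 / 5 = 2.51 mm
Specification range: 1.0 to 2.0 mm
Within spec: No


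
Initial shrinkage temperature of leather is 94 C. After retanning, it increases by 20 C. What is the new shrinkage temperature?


New Ts = 94 + 20 = 114 C


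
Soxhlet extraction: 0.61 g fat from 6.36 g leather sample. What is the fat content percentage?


9.6%

Fat content = 0.61 / 6.36 x 100
Fat = 9.6%


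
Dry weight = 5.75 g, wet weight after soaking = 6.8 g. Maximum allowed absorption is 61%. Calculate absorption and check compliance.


Absorption = 18.3%
Compliant: Yes

WA = (6.8 - 5.75) / 5.75 x 100 = 18.3%
Maximum allowed: 61%
Compliant: Yes


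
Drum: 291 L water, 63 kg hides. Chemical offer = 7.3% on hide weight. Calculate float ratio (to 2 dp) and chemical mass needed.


Float ratio = 4.62
Chemical needed = 4.599 kg

Float ratio = 291 / 63 = 4.62
Chemical = 63 x 7.3 / 100 = 4.599 kg


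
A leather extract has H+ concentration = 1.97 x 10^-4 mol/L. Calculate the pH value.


pH = -log10[H+]
pH = -log10(1.97 x 10^-4) = 3.71


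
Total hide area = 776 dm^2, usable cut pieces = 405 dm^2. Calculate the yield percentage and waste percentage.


Yield = 52.2%
Waste = 47.8%

Yield = 405 / 776 x 100 = 52.2%
Waste = 776 - 405 = 371 dm^2
Waste% = 100 - 52.2 = 47.8%


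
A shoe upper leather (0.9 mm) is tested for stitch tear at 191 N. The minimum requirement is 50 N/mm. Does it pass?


STS = 191 / 0.9 = 212.2 N/mm
Minimum required: 50 N/mm
Passes: Yes


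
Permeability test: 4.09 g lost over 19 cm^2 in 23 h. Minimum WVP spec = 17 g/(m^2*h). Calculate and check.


WVP = 4.09 / (19 x 23) x 10000 = 93.59 g/(m^2*h)
Minimum: 17 g/(m^2*h)
Meets spec: Yes


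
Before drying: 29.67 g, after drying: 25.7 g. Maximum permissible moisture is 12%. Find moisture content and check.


MC = (29.67 - 25.7) / 29.67 x 100 = 13.4%
Maximum: 12%
Acceptable: No


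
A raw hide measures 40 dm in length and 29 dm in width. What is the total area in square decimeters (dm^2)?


1160 dm^2

Area = length x width
Area = 40 x 29 = 1160 dm^2


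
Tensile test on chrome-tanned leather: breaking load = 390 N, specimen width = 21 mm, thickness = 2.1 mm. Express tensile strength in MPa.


Cross-section = 21 x 2.1 = 44.1 mm^2
TS = 390 / 44.1 = 8.84 MPa
(1 N/mm^2 = 1 MPa)


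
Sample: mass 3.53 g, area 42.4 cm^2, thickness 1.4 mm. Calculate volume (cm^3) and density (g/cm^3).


Volume = 5.936 cm^3
Density = 0.595 g/cm^3

Thickness in cm = 1.4 / 10 = 0.14 cm
Volume = 42.4 x 0.14 = 5.936 cm^3
Density = 3.53 / 5.936 = 0.595 g/cm^3


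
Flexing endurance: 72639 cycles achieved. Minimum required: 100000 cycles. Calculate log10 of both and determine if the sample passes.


Achieved: log10 = 4.86
Required: log10 = 5.00
Passes: No


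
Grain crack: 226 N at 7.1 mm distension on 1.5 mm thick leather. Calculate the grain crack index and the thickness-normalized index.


Crack index = 226 / 7.1 = 31.8 N/mm
Normalized = 31.8 / 1.5 = 21.2 N/mm per mm


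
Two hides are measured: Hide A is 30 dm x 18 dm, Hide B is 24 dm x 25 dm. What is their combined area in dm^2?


1140 dm^2


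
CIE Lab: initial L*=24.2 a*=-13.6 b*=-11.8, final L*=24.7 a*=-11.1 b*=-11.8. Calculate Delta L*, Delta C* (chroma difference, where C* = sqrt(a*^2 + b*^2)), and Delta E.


Delta L* = 0.5
Delta C* = -1.81
Delta E = 2.55

Delta L* = 24.7 - 24.2 = 0.5
C1* = sqrt((-13.6)^2 + (-11.8)^2) = 18.006
C2* = sqrt((-11.1)^2 + (-11.8)^2) = 16.200
Delta C* = 16.200 - 18.006 = -1.81
Delta E = sqrt((0.5)^2 + (2.5)^2 + (0.0)^2) = 2.55


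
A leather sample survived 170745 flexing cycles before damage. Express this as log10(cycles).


log10(170745) = 5.23


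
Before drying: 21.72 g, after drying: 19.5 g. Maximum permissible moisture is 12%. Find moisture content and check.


Moisture content = 10.2%
Acceptable: Yes

MC = (21.72 - 19.5) / 21.72 x 100 = 10.2%
Maximum: 12%
Acceptable: Yes


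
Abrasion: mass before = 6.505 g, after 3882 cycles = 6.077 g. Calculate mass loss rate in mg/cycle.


Mass loss = 6.505 - 6.077 = 0.428 g
Rate = 0.428 / 3882 x 1000 = 0.110 mg/cycle


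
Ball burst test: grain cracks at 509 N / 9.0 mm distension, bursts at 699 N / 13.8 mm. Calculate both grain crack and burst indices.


Crack index = 56.6 N/mm
Burst index = 50.7 N/mm


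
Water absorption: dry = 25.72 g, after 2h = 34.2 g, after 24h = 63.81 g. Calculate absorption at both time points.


WA (2h) = (34.2 - 25.72) / 25.72 x 100 = 33.0%
WA (24h) = (63.81 - 25.72) / 25.72 x 100 = 148.1%


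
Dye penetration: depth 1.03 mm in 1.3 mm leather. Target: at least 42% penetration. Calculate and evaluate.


Penetration = 1.03 / 1.3 x 100 = 79.2%
Target: 42%
Meets target: Yes


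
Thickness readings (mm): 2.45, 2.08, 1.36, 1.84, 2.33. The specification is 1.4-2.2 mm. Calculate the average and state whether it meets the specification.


Average = 2.01 mm
Within specification: Yes

Sum = 10.06
Average = 10.06 / 5 = 2.01 mm
Specification range: 1.4 to 2.2 mm
Within spec: Yes


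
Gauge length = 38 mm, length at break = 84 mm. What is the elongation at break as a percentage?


Extension = 84 - 38 = 46 mm
Elongation = 46 / 38 x 100 = 121.1%


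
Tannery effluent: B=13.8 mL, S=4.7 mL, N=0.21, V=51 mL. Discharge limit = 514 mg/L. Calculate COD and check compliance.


COD = (13.8 - 4.7) x 0.21 x 8000 / 51 = 299.8 mg/L
Limit: 514 mg/L
Compliant: Yes


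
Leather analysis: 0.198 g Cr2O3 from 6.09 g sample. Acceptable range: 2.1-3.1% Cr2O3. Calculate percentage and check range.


Cr2O3% = 0.198 / 6.09 x 100 = 3.25%
Acceptable range: 2.1 to 3.1%
Within range: No


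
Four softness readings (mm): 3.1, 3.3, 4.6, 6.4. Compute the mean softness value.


Sum = 3.1 + 3.3 + 4.6 + 6.4
Mean = 17.4 / 4 = 4.35 mm


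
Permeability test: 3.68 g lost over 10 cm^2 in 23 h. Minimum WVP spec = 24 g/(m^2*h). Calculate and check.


WVP = 3.68 / (10 x 23) x 10000 = 160.00 g/(m^2*h)
Minimum: 24 g/(m^2*h)
Meets spec: Yes


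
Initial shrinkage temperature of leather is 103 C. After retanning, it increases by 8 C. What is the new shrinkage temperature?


111 C

New Ts = 103 + 8 = 111 C


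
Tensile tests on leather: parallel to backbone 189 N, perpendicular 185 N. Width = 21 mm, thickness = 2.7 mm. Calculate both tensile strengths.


Area = 21 x 2.7 = 56.7 mm^2
TS (parallel) = 189 / 56.7 = 3.33 N/mm^2
TS (perpendicular) = 185 / 56.7 = 3.26 N/mm^2


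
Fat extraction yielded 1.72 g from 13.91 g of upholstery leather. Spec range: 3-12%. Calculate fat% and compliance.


Fat% = 1.72 / 13.91 x 100 = 12.4%
Spec range: 3-12%
Compliant: No


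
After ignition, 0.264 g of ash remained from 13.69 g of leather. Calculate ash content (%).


Ash% = 0.264 / 13.69 x 100
Ash% = 1.93%


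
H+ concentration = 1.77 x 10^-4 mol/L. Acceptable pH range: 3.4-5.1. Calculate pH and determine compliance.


pH = 3.75
Compliant: Yes

pH = -log10(1.77 x 10^-4) = 3.75
Range: 3.4 to 5.1
Compliant: Yes


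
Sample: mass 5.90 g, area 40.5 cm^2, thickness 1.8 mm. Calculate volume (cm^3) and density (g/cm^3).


Thickness in cm = 1.8 / 10 = 0.18 cm
Volume = 40.5 x 0.18 = 7.290 cm^3
Density = 5.90 / 7.290 = 0.809 g/cm^3


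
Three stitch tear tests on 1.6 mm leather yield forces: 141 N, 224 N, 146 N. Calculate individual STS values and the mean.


STS1 = 141 / 1.6 = 88.1 N/mm
STS2 = 224 / 1.6 = 140.0 N/mm
STS3 = 146 / 1.6 = 91.3 N/mm
Mean = (88.1 + 140.0 + 91.3) / 3 = 106.5 N/mm


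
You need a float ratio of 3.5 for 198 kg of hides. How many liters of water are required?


693.0 L

Water = hide weight x target ratio
Water = 198 x 3.5 = 693.0 L


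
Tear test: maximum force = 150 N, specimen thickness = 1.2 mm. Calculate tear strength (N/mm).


Tear strength = force / thickness
Tear = 150 / 1.2 = 125.0 N/mm


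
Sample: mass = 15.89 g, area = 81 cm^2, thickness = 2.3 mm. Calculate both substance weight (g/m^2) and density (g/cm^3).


SW = 15.89 / 81 x 10000 = 1961.7 g/m^2
Volume = 81 x 2.3 / 10 = 18.63 cm^3
Density = 15.89 / 18.63 = 0.853 g/cm^3


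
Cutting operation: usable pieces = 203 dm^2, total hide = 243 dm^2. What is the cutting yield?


83.5%

Yield = usable / total x 100
Yield = 203 / 243 x 100 = 83.5%


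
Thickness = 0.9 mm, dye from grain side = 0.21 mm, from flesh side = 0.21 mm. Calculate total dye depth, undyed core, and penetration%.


Total dyed = 0.42 mm
Undyed core = 0.48 mm
Penetration = 46.7%

Total dyed = 0.21 + 0.21 = 0.42 mm
Undyed core = 0.9 - 0.42 = 0.48 mm
Penetration = 0.42 / 0.9 x 100 = 46.7%


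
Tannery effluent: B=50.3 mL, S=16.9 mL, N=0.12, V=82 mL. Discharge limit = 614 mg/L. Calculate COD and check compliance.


COD = (50.3 - 16.9) x 0.12 x 8000 / 82 = 391.0 mg/L
Limit: 614 mg/L
Compliant: Yes


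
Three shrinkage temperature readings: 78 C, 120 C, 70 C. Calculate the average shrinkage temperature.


89.3 C

Average = (78 + 120 + 70) / 3
Average = 268 / 3 = 89.3 C


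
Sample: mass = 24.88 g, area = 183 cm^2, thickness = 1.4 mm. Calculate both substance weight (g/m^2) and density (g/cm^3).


SW = 24.88 / 183 x 10000 = 1359.6 g/m^2
Volume = 183 x 1.4 / 10 = 25.62 cm^3
Density = 24.88 / 25.62 = 0.971 g/cm^3


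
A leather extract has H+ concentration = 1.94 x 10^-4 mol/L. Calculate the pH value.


pH = -log10[H+]
pH = -log10(1.94 x 10^-4) = 3.71


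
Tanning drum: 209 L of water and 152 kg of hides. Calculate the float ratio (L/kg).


1.4


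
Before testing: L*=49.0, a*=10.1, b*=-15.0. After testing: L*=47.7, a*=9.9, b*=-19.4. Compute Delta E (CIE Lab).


Delta E = 4.59


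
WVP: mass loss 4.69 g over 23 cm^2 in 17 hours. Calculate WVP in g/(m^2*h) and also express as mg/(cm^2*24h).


WVP = 4.69 / (23 x 17) x 10000 = 119.95 g/(m^2*h)
Mass loss in mg = 4.69 x 1000 = 4690 mg
Per cm^2 per 24h in mg: 4690 x 24 / (23 x 17) = 112560 / 391 = 287.88 mg/(cm^2*24h)


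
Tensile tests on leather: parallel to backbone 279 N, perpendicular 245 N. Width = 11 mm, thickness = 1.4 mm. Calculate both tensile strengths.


Area = 11 x 1.4 = 15.4 mm^2
TS (parallel) = 279 / 15.4 = 18.12 N/mm^2
TS (perpendicular) = 245 / 15.4 = 15.91 N/mm^2


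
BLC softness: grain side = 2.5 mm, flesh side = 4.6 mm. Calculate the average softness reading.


Average = (2.5 + 4.6) / 2
Average = 3.55 mm


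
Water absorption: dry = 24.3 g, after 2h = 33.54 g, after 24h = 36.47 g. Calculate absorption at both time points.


2h absorption = 38.0%
24h absorption = 50.1%


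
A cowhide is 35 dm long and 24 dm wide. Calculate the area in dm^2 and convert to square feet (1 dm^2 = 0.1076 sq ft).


840 dm^2
90.38 sq ft


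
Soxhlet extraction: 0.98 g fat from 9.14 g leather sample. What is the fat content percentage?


10.7%


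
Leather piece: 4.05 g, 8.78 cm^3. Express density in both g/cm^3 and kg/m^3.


Density = 4.05 / 8.78 = 0.461 g/cm^3
Convert: 0.461 x 1000 = 461 kg/m^3


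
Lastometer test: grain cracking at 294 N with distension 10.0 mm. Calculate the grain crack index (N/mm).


29.4 N/mm


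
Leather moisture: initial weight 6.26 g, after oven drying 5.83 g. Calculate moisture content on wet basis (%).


Moisture = 6.26 - 5.83 = 0.43 g
MC = 0.43 / 6.26 x 100 = 6.9%


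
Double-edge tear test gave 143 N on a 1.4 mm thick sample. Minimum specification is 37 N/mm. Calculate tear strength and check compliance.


Tear strength = 143 / 1.4 = 102.1 N/mm
Required minimum = 37 N/mm
Compliant: Yes


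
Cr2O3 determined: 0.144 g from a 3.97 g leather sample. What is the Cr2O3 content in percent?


3.63%

Cr2O3% = 0.144 / 3.97 x 100
Cr2O3% = 3.63%


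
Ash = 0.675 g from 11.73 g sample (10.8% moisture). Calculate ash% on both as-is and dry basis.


As-is ash = 5.75%
Dry-basis ash = 6.45%


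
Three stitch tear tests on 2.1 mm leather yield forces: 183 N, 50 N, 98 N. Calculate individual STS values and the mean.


STS1 = 183 / 2.1 = 87.1 N/mm
STS2 = 50 / 2.1 = 23.8 N/mm
STS3 = 98 / 2.1 = 46.7 N/mm
Mean = (87.1 + 23.8 + 46.7) / 3 = 52.5 N/mm


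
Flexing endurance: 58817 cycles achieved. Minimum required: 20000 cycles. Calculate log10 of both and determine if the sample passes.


Achieved: log10 = 4.77
Required: log10 = 4.30
Passes: Yes


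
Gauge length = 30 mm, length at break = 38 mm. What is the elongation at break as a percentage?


Extension = 38 - 30 = 8 mm
Elongation = 8 / 30 x 100 = 26.7%


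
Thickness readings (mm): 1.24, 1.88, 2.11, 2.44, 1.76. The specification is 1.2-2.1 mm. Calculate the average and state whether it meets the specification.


Sum = 9.43
Average = 9.43 / 5 = 1.89 mm
Specification range: 1.2 to 2.1 mm
Within spec: Yes


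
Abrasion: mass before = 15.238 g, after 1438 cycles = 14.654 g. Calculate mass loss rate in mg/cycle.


Mass loss = 15.238 - 14.654 = 0.584 g
Rate = 0.584 / 1438 x 1000 = 0.406 mg/cycle


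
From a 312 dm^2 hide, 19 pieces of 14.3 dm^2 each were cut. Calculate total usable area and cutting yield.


Usable area = 271.7 dm^2
Yield = 87.1%

Total usable = 19 x 14.3 = 271.7 dm^2
Yield = 271.7 / 312 x 100 = 87.1%


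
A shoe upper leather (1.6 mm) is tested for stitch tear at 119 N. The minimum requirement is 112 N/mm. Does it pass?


STS = 74.4 N/mm
Passes: No


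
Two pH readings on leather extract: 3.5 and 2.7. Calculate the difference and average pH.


Difference = 0.8
Average pH = 3.10

Difference = |3.5 - 2.7| = 0.8
Average = (3.5 + 2.7) / 2 = 3.10


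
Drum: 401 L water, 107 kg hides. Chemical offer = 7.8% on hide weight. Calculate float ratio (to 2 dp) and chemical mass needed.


Float ratio = 3.75
Chemical needed = 8.346 kg

Float ratio = 401 / 107 = 3.75
Chemical = 107 x 7.8 / 100 = 8.346 kg


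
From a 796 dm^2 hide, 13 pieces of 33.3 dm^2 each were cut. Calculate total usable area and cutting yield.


Total usable = 13 x 33.3 = 432.9 dm^2
Yield = 432.9 / 796 x 100 = 54.4%


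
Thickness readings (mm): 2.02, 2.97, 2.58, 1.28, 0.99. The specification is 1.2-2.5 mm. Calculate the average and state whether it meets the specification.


Sum = 9.84
Average = 9.84 / 5 = 1.97 mm
Specification range: 1.2 to 2.5 mm
Within spec: Yes


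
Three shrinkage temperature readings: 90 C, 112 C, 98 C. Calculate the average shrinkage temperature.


100.0 C


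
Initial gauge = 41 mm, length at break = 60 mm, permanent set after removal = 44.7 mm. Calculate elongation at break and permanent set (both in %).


Elongation at break = 46.3%
Permanent set = 9.0%

Elongation at break = (60 - 41) / 41 x 100 = 46.3%
Permanent set = (44.7 - 41) / 41 x 100 = 9.0%


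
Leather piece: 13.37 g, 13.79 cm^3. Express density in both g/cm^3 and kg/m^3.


Density = 13.37 / 13.79 = 0.970 g/cm^3
Convert: 0.970 x 1000 = 970 kg/m^3
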